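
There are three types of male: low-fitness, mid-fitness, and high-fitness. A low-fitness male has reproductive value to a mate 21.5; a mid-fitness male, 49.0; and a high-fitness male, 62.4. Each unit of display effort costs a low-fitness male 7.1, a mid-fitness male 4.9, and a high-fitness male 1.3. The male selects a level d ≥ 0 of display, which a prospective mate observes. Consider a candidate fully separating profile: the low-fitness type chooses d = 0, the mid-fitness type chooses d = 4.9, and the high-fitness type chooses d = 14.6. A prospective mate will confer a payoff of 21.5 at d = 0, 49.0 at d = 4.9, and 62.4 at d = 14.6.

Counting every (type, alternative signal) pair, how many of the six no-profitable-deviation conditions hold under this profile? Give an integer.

Mid-fitness (own payoff 49.0 − 4.9×4.9 = 24.99): to d=0 gives 21.5 → no gain ✓; to d=14.6 gives 62.4 − 4.9×14.6 = -9.14 → no gain ✓.
Low-fitness (own payoff 21.5): to d=4.9 gives 49.0 − 7.1×4.9 = 14.21 → no gain ✓; to d=14.6 gives 62.4 − 7.1×14.6 = -41.26 → no gain ✓.
High-fitness (own payoff 62.4 − 1.3×14.6 = 43.42): to d=0 gives 21.5 → no gain ✓; to d=4.9 gives 49.0 − 1.3×4.9 = 42.63 → no gain ✓.
6 of the 6 constraints hold; this profile is a separating equilibrium.

6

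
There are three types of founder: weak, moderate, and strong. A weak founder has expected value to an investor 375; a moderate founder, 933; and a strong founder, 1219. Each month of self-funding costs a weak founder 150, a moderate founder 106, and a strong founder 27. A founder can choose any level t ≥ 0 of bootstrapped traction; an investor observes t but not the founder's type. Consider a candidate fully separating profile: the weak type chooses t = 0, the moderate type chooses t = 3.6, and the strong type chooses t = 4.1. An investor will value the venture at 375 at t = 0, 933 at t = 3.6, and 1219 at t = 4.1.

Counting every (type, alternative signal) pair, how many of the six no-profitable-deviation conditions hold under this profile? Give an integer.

3

Moderate (own payoff 933 − 106×3.6 = 551.4): to t=0 gives 375 → no gain ✓; to t=4.1 gives 1219 − 106×4.1 = 784.4 → profitable ✗.
Strong (own payoff 1219 − 27×4.1 = 1108.3): to t=0 gives 375 → no gain ✓; to t=3.6 gives 933 − 27×3.6 = 835.8 → no gain ✓.
Weak (own payoff 375): to t=3.6 gives 933 − 150×3.6 = 393 → profitable ✗; to t=4.1 gives 1219 − 150×4.1 = 604 → profitable ✗.
3 of the 6 constraints hold; not an equilibrium.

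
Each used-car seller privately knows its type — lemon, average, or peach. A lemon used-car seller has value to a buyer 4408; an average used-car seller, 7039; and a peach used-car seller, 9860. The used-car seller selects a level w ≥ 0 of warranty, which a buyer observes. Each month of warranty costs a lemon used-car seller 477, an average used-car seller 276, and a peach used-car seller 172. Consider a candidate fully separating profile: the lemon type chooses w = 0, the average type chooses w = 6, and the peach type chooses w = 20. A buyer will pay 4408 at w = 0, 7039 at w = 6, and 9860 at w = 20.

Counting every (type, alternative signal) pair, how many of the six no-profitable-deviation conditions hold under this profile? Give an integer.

6

Average (own payoff 7039 − 276×6 = 5383): to w=0 gives 4408 → no gain ✓; to w=20 gives 9860 − 276×20 = 4340 → no gain ✓.
Lemon (own payoff 4408): to w=6 gives 7039 − 477×6 = 4177 → no gain ✓; to w=20 gives 9860 − 477×20 = 320 → no gain ✓.
Peach (own payoff 9860 − 172×20 = 6420): to w=0 gives 4408 → no gain ✓; to w=6 gives 7039 − 172×6 = 6007 → no gain ✓.
6 of the 6 constraints hold; this profile is a separating equilibrium.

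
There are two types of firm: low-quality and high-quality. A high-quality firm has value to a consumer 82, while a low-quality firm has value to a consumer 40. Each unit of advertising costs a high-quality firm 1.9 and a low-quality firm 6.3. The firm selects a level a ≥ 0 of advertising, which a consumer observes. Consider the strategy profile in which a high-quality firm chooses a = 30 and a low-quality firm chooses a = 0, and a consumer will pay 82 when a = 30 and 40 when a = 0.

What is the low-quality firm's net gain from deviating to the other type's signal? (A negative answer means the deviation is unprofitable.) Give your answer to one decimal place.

Playing a = 0 the low-quality firm receives 40.
Deviating to a = 30 brings payment 82 at cost 6.3 × 30 = 189, netting -107.
Gain from deviating: -107 − 40 = -147.0.
The gain is negative, so the low-quality type's incentive-compatibility constraint is satisfied.

-147.0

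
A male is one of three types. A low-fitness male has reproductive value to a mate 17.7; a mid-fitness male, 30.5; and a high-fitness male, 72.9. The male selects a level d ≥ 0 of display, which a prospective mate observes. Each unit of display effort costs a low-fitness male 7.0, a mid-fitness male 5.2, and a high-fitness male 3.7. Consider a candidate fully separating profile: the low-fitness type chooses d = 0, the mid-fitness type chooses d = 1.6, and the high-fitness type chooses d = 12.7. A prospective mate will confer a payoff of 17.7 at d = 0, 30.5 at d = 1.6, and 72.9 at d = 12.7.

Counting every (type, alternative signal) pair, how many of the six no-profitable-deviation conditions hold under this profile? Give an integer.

High-fitness (own payoff 72.9 − 3.7×12.7 = 25.91): to d=0 gives 17.7 → no gain ✓; to d=1.6 gives 30.5 − 3.7×1.6 = 24.58 → no gain ✓.
Mid-fitness (own payoff 30.5 − 5.2×1.6 = 22.18): to d=0 gives 17.7 → no gain ✓; to d=12.7 gives 72.9 − 5.2×12.7 = 6.86 → no gain ✓.
Low-fitness (own payoff 17.7): to d=1.6 gives 30.5 − 7.0×1.6 = 19.3 → profitable ✗; to d=12.7 gives 72.9 − 7.0×12.7 = -16 → no gain ✓.
5 of the 6 constraints hold; not an equilibrium.

5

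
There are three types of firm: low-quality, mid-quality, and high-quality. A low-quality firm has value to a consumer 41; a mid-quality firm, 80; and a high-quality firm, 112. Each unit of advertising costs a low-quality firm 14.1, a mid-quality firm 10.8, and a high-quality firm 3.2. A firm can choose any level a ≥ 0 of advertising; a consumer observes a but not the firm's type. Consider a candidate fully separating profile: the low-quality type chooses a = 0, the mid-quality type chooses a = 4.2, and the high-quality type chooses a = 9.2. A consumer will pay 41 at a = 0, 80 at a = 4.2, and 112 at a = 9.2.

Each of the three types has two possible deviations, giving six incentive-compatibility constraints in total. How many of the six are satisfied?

Mid-quality (own payoff 80 − 10.8×4.2 = 34.64): to a=0 gives 41 → profitable ✗; to a=9.2 gives 112 − 10.8×9.2 = 12.64 → no gain ✓.
High-quality (own payoff 112 − 3.2×9.2 = 82.56): to a=0 gives 41 → no gain ✓; to a=4.2 gives 80 − 3.2×4.2 = 66.56 → no gain ✓.
Low-quality (own payoff 41): to a=4.2 gives 80 − 14.1×4.2 = 20.78 → no gain ✓; to a=9.2 gives 112 − 14.1×9.2 = -17.72 → no gain ✓.
5 of the 6 constraints hold; not an equilibrium.

5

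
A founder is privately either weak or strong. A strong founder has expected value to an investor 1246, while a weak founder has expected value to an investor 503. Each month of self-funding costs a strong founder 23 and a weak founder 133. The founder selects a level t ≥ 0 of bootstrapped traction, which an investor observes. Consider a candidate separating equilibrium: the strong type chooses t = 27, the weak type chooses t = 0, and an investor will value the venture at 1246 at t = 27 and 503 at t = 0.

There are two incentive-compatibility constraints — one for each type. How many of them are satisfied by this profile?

Weak type: stay at 0 → 503; mimic → 1246 − 133 × 27 = -2345. IC holds (503 ≥ -2345).
Strong type: signal → 1246 − 23 × 27 = 625; deviate to 0 → 503. IC holds (625 ≥ 503).
2 of 2 constraints hold, so this is a separating equilibrium.

2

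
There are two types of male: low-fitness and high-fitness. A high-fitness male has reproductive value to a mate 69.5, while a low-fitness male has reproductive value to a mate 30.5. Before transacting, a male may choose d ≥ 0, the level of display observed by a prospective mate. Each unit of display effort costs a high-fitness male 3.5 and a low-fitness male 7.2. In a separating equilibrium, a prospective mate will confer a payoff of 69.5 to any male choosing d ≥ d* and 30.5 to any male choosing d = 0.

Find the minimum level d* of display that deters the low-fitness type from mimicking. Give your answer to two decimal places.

5.42

A low-fitness male choosing d = 0 receives 30.5.
Imitating at d* instead would pay 69.5 at cost 7.2·d*, netting 69.5 − 7.2·d*.
Indifference: 30.5 = 69.5 − 7.2·d*, so d* = (69.5 − 30.5) / 7.2 ≈ 5.42.
At d* the low-fitness type's incentive constraint just binds; the high-fitness type strictly prefers d* since its per-unit cost is lower.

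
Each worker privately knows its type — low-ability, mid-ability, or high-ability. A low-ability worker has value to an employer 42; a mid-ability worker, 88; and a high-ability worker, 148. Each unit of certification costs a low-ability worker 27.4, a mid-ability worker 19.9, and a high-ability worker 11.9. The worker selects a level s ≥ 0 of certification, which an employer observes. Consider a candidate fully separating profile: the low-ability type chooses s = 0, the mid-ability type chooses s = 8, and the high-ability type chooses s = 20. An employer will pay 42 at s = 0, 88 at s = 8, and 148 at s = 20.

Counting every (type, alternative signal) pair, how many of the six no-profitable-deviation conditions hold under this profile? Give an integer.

Low-ability (own payoff 42): to s=8 gives 88 − 27.4×8 = -131.2 → no gain ✓; to s=20 gives 148 − 27.4×20 = -400 → no gain ✓.
Mid-ability (own payoff 88 − 19.9×8 = -71.2): to s=0 gives 42 → profitable ✗; to s=20 gives 148 − 19.9×20 = -250 → no gain ✓.
High-ability (own payoff 148 − 11.9×20 = -90): to s=0 gives 42 → profitable ✗; to s=8 gives 88 − 11.9×8 = -7.2 → profitable ✗.
3 of the 6 constraints hold; not an equilibrium.

3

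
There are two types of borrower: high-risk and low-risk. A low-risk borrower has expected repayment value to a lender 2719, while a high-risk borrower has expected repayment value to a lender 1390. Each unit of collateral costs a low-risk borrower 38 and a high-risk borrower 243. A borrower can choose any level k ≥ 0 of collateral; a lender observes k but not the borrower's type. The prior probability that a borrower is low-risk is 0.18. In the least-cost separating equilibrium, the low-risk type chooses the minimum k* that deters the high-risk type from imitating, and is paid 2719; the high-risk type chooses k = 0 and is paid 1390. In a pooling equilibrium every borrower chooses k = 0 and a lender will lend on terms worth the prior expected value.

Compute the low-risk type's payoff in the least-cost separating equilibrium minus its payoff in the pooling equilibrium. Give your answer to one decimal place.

882.0

Least-cost separating signal: k* solves 1390 = 2719 − 243·k*, so k* = (2719 − 1390)/243 ≈ 5.4691.
Low-risk type's separating payoff: 2719 − 38 × k* = 2719 − 38 × (2719 − 1390)/243 = 2719 − 50502/243 ≈ 2511.173.
Pooling payoff: 0.18 × 2719 + 0.82 × 1390 = 1629.22.
Difference: 2511.173 − 1629.22 = 881.953, i.e. 882.0 to one decimal place.
The low-risk type prefers to separate.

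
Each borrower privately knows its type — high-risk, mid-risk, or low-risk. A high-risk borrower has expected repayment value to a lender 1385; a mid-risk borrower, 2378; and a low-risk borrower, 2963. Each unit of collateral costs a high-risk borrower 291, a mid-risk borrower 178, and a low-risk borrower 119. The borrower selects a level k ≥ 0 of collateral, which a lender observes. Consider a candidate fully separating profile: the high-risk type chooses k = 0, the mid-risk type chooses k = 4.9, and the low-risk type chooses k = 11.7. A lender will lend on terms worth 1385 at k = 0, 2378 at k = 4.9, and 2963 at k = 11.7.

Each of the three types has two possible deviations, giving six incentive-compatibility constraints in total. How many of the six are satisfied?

5

Low-risk (own payoff 2963 − 119×11.7 = 1570.7): to k=0 gives 1385 → no gain ✓; to k=4.9 gives 2378 − 119×4.9 = 1794.9 → profitable ✗.
Mid-risk (own payoff 2378 − 178×4.9 = 1505.8): to k=0 gives 1385 → no gain ✓; to k=11.7 gives 2963 − 178×11.7 = 880.4 → no gain ✓.
High-risk (own payoff 1385): to k=4.9 gives 2378 − 291×4.9 = 952.1 → no gain ✓; to k=11.7 gives 2963 − 291×11.7 = -441.7 → no gain ✓.
5 of the 6 constraints hold; not an equilibrium.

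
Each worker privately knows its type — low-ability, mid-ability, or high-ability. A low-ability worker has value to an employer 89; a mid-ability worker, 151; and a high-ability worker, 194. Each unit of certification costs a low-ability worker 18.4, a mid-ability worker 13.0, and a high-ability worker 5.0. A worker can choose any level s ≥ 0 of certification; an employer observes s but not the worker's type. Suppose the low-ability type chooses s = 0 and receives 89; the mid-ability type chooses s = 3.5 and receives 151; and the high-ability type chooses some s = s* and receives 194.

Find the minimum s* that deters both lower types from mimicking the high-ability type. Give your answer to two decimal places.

Low-ability type (on-path payoff 89) won't mimic when 89 ≥ 194 − 18.4·s*, i.e. s* ≥ 5.71.
Mid-ability type (on-path payoff 151 − 13.0×3.5 = 105.5) won't mimic when 105.5 ≥ 194 − 13.0·s*, i.e. s* ≥ 6.81.
Both must hold, so s* = max(5.71, 6.81) = 6.81. The mid-ability type's constraint binds.

6.81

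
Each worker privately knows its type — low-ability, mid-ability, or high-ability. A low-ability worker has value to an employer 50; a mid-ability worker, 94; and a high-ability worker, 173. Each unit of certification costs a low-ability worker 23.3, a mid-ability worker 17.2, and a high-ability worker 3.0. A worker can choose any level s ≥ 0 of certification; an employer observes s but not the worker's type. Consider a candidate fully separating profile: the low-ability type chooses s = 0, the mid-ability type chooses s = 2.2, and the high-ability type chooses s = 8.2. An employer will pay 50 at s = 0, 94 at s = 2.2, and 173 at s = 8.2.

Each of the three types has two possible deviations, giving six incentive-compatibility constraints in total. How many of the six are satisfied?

6

High-ability (own payoff 173 − 3.0×8.2 = 148.4): to s=0 gives 50 → no gain ✓; to s=2.2 gives 94 − 3.0×2.2 = 87.4 → no gain ✓.
Mid-ability (own payoff 94 − 17.2×2.2 = 56.16): to s=0 gives 50 → no gain ✓; to s=8.2 gives 173 − 17.2×8.2 = 31.96 → no gain ✓.
Low-ability (own payoff 50): to s=2.2 gives 94 − 23.3×2.2 = 42.74 → no gain ✓; to s=8.2 gives 173 − 23.3×8.2 = -18.06 → no gain ✓.
6 of the 6 constraints hold; this profile is a separating equilibrium.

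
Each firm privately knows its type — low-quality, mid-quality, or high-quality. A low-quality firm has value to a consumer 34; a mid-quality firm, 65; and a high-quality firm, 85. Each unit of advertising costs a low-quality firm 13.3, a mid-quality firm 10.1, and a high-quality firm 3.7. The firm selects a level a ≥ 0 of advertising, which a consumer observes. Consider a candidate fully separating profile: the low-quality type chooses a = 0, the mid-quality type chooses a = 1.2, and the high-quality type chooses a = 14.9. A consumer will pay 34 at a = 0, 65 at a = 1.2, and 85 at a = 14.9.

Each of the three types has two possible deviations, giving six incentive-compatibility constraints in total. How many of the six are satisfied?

Mid-quality (own payoff 65 − 10.1×1.2 = 52.88): to a=0 gives 34 → no gain ✓; to a=14.9 gives 85 − 10.1×14.9 = -65.49 → no gain ✓.
Low-quality (own payoff 34): to a=1.2 gives 65 − 13.3×1.2 = 49.04 → profitable ✗; to a=14.9 gives 85 − 13.3×14.9 = -113.17 → no gain ✓.
High-quality (own payoff 85 − 3.7×14.9 = 29.87): to a=0 gives 34 → profitable ✗; to a=1.2 gives 65 − 3.7×1.2 = 60.56 → profitable ✗.
3 of the 6 constraints hold; not an equilibrium.

3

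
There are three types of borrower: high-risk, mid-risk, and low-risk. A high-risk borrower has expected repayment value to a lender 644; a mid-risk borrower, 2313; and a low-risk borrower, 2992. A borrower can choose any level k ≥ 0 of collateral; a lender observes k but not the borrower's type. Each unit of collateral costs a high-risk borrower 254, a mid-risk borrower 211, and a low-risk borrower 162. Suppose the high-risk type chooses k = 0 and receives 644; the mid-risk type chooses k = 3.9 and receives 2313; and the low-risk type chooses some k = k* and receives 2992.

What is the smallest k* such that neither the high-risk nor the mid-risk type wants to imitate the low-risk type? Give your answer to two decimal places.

High-risk type (on-path payoff 644) won't mimic when 644 ≥ 2992 − 254·k*, i.e. k* ≥ 9.24.
Mid-risk type (on-path payoff 2313 − 211×3.9 = 1490.1) won't mimic when 1490.1 ≥ 2992 − 211·k*, i.e. k* ≥ 7.12.
Both must hold, so k* = max(9.24, 7.12) = 9.24. The high-risk type's constraint binds.

9.24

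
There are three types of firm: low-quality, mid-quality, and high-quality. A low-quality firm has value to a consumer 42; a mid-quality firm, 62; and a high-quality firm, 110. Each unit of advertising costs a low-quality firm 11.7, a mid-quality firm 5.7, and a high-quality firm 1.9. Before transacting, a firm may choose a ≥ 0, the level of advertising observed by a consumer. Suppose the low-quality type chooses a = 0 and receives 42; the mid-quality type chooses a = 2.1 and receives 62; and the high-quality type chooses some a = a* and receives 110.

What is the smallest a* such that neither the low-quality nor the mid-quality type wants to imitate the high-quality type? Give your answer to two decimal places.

Mid-quality type (on-path payoff 62 − 5.7×2.1 = 50.03) won't mimic when 50.03 ≥ 110 − 5.7·a*, i.e. a* ≥ 10.52.
Low-quality type (on-path payoff 42) won't mimic when 42 ≥ 110 − 11.7·a*, i.e. a* ≥ 5.81.
Both must hold, so a* = max(5.81, 10.52) = 10.52. The mid-quality type's constraint binds.

10.52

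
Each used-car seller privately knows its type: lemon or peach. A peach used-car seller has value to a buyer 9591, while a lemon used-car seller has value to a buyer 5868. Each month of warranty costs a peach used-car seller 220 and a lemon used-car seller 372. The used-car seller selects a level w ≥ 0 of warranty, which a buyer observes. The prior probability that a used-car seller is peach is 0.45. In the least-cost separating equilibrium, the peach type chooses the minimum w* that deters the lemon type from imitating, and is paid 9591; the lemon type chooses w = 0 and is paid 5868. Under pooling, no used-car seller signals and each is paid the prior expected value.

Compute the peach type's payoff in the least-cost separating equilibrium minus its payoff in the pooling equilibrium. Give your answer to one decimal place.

Least-cost separating signal: w* solves 5868 = 9591 − 372·w*, so w* = (9591 − 5868)/372 ≈ 10.0081.
Peach type's separating payoff: 9591 − 220 × w* = 9591 − 220 × (9591 − 5868)/372 = 9591 − 819060/372 ≈ 7389.226.
Pooling payoff: 0.45 × 9591 + 0.55 × 5868 = 7543.35.
Difference: 7389.226 − 7543.35 = -154.124, i.e. -154.1 to one decimal place.
The peach type would prefer the pooling outcome.

-154.1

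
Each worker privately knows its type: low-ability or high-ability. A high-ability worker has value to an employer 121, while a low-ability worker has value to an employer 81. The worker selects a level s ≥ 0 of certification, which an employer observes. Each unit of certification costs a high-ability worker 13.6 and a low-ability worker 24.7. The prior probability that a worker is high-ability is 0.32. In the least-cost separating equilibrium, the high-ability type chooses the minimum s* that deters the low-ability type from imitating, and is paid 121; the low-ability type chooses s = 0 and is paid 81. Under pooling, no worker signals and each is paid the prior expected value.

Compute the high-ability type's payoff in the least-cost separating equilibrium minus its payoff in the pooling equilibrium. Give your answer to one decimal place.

Least-cost separating signal: s* solves 81 = 121 − 24.7·s*, so s* = (121 − 81)/24.7 ≈ 1.6194.
High-ability type's separating payoff: 121 − 13.6 × s* = 121 − 13.6 × (121 − 81)/24.7 = 121 − 544/24.7 ≈ 98.976.
Pooling payoff: 0.32 × 121 + 0.68 × 81 = 93.8.
Difference: 98.976 − 93.8 = 5.176, i.e. 5.2 to one decimal place.
The high-ability type prefers to separate.

5.2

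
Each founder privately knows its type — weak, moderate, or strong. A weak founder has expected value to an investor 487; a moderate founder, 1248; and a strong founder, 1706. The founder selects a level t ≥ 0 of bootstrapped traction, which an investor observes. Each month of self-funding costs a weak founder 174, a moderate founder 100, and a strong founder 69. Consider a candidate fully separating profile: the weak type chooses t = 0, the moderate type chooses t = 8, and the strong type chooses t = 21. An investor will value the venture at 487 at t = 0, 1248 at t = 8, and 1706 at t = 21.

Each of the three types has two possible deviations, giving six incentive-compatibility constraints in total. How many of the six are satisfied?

3

Strong (own payoff 1706 − 69×21 = 257): to t=0 gives 487 → profitable ✗; to t=8 gives 1248 − 69×8 = 696 → profitable ✗.
Moderate (own payoff 1248 − 100×8 = 448): to t=0 gives 487 → profitable ✗; to t=21 gives 1706 − 100×21 = -394 → no gain ✓.
Weak (own payoff 487): to t=8 gives 1248 − 174×8 = -144 → no gain ✓; to t=21 gives 1706 − 174×21 = -1948 → no gain ✓.
3 of the 6 constraints hold; not an equilibrium.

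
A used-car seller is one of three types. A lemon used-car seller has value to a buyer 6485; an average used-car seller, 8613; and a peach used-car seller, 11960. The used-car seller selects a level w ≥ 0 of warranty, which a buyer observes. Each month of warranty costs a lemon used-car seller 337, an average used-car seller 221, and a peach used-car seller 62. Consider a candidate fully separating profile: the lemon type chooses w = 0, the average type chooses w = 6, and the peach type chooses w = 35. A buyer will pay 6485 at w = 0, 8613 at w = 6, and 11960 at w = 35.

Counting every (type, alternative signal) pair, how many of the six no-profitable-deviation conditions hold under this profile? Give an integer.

Average (own payoff 8613 − 221×6 = 7287): to w=0 gives 6485 → no gain ✓; to w=35 gives 11960 − 221×35 = 4225 → no gain ✓.
Lemon (own payoff 6485): to w=6 gives 8613 − 337×6 = 6591 → profitable ✗; to w=35 gives 11960 − 337×35 = 165 → no gain ✓.
Peach (own payoff 11960 − 62×35 = 9790): to w=0 gives 6485 → no gain ✓; to w=6 gives 8613 − 62×6 = 8241 → no gain ✓.
5 of the 6 constraints hold; not an equilibrium.

5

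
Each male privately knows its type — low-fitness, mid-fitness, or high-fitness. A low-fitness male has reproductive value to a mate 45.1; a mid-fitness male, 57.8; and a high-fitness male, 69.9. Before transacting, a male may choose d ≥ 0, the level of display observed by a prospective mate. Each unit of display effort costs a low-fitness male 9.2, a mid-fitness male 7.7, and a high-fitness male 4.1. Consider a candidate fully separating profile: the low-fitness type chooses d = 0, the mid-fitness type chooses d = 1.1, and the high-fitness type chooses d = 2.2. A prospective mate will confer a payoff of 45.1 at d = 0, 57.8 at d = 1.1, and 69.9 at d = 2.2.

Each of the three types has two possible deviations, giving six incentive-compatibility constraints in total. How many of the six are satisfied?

Low-fitness (own payoff 45.1): to d=1.1 gives 57.8 − 9.2×1.1 = 47.68 → profitable ✗; to d=2.2 gives 69.9 − 9.2×2.2 = 49.66 → profitable ✗.
High-fitness (own payoff 69.9 − 4.1×2.2 = 60.88): to d=0 gives 45.1 → no gain ✓; to d=1.1 gives 57.8 − 4.1×1.1 = 53.29 → no gain ✓.
Mid-fitness (own payoff 57.8 − 7.7×1.1 = 49.33): to d=0 gives 45.1 → no gain ✓; to d=2.2 gives 69.9 − 7.7×2.2 = 52.96 → profitable ✗.
3 of the 6 constraints hold; not an equilibrium.

3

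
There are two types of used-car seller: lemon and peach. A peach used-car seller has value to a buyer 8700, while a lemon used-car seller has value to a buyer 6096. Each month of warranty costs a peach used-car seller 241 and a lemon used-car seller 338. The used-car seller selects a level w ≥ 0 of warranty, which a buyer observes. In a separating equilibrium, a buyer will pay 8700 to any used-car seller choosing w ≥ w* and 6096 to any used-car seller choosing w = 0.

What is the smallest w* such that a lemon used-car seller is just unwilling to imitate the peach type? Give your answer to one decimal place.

A lemon used-car seller choosing w = 0 receives 6096.
Imitating at w* instead would pay 8700 at cost 338·w*, netting 8700 − 338·w*.
Indifference: 6096 = 8700 − 338·w*, so w* = (8700 − 6096) / 338 ≈ 7.7.
At w* the lemon type's incentive constraint just binds; the peach type strictly prefers w* since its per-unit cost is lower.

7.7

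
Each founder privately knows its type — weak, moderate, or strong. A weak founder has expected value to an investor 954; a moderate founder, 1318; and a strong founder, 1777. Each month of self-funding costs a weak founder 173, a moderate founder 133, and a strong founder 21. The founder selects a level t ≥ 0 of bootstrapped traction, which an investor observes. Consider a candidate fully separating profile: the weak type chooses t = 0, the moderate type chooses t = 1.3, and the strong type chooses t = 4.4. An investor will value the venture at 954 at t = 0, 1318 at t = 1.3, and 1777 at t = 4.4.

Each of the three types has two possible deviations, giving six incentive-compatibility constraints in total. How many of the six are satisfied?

3

Weak (own payoff 954): to t=1.3 gives 1318 − 173×1.3 = 1093.1 → profitable ✗; to t=4.4 gives 1777 − 173×4.4 = 1015.8 → profitable ✗.
Strong (own payoff 1777 − 21×4.4 = 1684.6): to t=0 gives 954 → no gain ✓; to t=1.3 gives 1318 − 21×1.3 = 1290.7 → no gain ✓.
Moderate (own payoff 1318 − 133×1.3 = 1145.1): to t=0 gives 954 → no gain ✓; to t=4.4 gives 1777 − 133×4.4 = 1191.8 → profitable ✗.
3 of the 6 constraints hold; not an equilibrium.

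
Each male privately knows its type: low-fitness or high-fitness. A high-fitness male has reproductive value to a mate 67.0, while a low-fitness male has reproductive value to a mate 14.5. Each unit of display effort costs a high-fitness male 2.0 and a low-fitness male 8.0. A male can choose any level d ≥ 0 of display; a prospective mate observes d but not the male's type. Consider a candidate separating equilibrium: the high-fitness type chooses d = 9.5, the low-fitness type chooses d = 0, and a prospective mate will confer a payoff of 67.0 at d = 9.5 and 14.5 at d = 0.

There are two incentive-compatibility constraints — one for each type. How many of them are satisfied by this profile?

High-fitness type: signal → 67.0 − 2.0 × 9.5 = 48; deviate to 0 → 14.5. IC holds (48 ≥ 14.5).
Low-fitness type: stay at 0 → 14.5; mimic → 67.0 − 8.0 × 9.5 = -9. IC holds (14.5 ≥ -9).
2 of 2 constraints hold, so this is a separating equilibrium.

2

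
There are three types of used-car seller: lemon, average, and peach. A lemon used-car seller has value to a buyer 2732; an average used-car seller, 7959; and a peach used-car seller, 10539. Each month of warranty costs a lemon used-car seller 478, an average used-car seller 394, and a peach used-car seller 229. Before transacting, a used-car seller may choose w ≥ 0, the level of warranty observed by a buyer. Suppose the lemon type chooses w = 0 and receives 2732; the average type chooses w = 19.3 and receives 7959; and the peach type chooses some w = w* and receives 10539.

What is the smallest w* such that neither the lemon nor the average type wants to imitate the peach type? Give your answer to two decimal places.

25.85

Average type (on-path payoff 7959 − 394×19.3 = 354.8) won't mimic when 354.8 ≥ 10539 − 394·w*, i.e. w* ≥ 25.85.
Lemon type (on-path payoff 2732) won't mimic when 2732 ≥ 10539 − 478·w*, i.e. w* ≥ 16.33.
Both must hold, so w* = max(16.33, 25.85) = 25.85. The average type's constraint binds.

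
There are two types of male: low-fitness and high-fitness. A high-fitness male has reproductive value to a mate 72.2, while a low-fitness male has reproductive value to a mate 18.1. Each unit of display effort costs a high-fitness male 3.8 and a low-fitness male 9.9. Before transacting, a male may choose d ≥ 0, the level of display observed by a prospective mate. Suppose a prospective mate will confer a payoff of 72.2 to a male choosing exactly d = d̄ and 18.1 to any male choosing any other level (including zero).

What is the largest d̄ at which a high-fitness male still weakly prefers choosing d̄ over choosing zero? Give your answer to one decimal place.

14.2

Choosing d̄ yields the high-fitness type 72.2 − 3.8·d̄; choosing zero yields 18.1.
The high-fitness type is indifferent at 72.2 − 3.8·d̄ = 18.1, i.e. d̄ = (72.2 − 18.1) / 3.8 ≈ 14.2.
For any d̄ above 14.2 the high-fitness type would rather pool at zero, so separation collapses.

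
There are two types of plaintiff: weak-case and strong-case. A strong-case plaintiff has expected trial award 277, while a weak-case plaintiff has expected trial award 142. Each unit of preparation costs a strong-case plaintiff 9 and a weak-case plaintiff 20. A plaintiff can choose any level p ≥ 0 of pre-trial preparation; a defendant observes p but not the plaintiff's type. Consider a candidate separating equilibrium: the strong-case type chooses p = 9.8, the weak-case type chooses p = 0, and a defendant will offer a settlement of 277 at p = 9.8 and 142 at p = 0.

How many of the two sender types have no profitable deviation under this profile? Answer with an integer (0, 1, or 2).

2

Strong-case type: signal → 277 − 9 × 9.8 = 188.8; deviate to 0 → 142. IC holds (188.8 ≥ 142).
Weak-case type: stay at 0 → 142; mimic → 277 − 20 × 9.8 = 81. IC holds (142 ≥ 81).
2 of 2 constraints hold, so this is a separating equilibrium.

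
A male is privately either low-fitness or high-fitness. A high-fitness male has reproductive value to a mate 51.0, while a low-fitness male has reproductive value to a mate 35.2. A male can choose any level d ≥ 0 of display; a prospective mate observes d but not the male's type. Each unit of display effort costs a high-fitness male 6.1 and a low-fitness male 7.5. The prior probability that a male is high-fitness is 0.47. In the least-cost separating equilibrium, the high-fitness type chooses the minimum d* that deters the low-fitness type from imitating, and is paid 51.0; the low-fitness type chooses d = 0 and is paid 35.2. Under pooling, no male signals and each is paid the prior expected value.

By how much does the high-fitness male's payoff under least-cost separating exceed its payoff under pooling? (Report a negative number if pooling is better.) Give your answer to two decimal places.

-4.48

Least-cost separating signal: d* solves 35.2 = 51.0 − 7.5·d*, so d* = (51.0 − 35.2)/7.5 ≈ 2.1067.
High-fitness type's separating payoff: 51.0 − 6.1 × d* = 51.0 − 6.1 × (51.0 − 35.2)/7.5 = 51.0 − 96.38/7.5 ≈ 38.1493.
Pooling payoff: 0.47 × 51.0 + 0.53 × 35.2 = 42.626.
Difference: 38.1493 − 42.626 = -4.4767, i.e. -4.48 to two decimal places.
The high-fitness type would prefer the pooling outcome.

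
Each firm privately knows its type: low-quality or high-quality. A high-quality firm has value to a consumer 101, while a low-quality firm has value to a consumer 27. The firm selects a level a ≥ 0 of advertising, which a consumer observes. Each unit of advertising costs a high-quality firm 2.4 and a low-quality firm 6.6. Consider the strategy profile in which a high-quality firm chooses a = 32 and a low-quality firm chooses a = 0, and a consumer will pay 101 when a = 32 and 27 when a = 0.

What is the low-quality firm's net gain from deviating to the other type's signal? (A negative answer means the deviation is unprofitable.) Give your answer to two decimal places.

-137.20

Playing a = 0 the low-quality firm receives 27.
Deviating to a = 32 brings payment 101 at cost 6.6 × 32 = 211.2, netting -110.2.
Gain from deviating: -110.2 − 27 = -137.20.
The gain is negative, so the low-quality type's incentive-compatibility constraint is satisfied.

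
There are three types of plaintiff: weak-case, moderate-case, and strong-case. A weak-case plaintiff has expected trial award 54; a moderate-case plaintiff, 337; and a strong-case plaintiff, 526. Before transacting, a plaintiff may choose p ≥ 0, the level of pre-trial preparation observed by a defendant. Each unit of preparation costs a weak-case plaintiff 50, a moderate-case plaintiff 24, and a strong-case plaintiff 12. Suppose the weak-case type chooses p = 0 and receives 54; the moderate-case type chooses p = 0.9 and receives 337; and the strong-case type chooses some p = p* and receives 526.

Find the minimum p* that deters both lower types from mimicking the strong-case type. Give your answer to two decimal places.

9.44

Moderate-case type (on-path payoff 337 − 24×0.9 = 315.4) won't mimic when 315.4 ≥ 526 − 24·p*, i.e. p* ≥ 8.78.
Weak-case type (on-path payoff 54) won't mimic when 54 ≥ 526 − 50·p*, i.e. p* ≥ 9.44.
Both must hold, so p* = max(9.44, 8.78) = 9.44. The weak-case type's constraint binds.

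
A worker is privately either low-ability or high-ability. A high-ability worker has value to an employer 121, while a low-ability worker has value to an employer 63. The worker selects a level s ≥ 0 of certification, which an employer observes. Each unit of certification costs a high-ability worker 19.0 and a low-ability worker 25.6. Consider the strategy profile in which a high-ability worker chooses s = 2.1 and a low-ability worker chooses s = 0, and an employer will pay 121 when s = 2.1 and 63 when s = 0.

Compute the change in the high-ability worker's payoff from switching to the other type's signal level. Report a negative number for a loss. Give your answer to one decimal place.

Playing s = 2.1 the high-ability worker receives 121 − 19.0 × 2.1 = 81.1.
Deviating to s = 0 yields 63 instead.
Gain from deviating: 63 − 81.1 = -18.1.
The gain is negative, so the high-ability type's incentive-compatibility constraint is satisfied.

-18.1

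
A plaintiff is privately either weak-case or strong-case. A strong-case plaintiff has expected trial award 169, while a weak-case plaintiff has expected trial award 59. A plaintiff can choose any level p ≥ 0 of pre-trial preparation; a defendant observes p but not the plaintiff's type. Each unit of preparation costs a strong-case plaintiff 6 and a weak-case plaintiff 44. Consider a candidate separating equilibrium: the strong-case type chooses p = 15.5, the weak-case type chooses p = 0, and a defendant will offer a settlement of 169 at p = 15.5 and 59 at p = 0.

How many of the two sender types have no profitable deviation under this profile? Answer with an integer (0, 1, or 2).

2

Strong-case type: signal → 169 − 6 × 15.5 = 76; deviate to 0 → 59. IC holds (76 ≥ 59).
Weak-case type: stay at 0 → 59; mimic → 169 − 44 × 15.5 = -513. IC holds (59 ≥ -513).
2 of 2 constraints hold, so this is a separating equilibrium.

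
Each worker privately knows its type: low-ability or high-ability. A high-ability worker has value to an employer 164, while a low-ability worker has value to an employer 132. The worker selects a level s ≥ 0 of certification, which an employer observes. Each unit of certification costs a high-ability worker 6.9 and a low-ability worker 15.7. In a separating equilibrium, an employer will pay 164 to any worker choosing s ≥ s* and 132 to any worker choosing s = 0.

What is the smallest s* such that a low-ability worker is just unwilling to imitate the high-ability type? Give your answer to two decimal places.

A low-ability worker choosing s = 0 receives 132.
Imitating at s* instead would pay 164 at cost 15.7·s*, netting 164 − 15.7·s*.
Indifference: 132 = 164 − 15.7·s*, so s* = (164 − 132) / 15.7 ≈ 2.04.
At s* the low-ability type's incentive constraint just binds; the high-ability type strictly prefers s* since its per-unit cost is lower.

2.04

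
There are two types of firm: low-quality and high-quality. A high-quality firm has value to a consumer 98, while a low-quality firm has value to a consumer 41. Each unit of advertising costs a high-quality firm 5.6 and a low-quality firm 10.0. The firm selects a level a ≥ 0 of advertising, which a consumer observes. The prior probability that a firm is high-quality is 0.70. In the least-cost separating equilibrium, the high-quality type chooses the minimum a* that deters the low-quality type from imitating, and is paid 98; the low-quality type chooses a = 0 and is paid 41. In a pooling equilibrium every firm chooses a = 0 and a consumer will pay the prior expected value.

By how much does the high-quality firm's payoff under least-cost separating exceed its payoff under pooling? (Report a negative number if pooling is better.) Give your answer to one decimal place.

-14.8

Least-cost separating signal: a* solves 41 = 98 − 10.0·a*, so a* = (98 − 41)/10.0 = 5.7.
High-quality type's separating payoff: 98 − 5.6 × a* = 98 − 5.6 × (98 − 41)/10.0 = 98 − 319.2/10.0 = 66.08.
Pooling payoff: 0.70 × 98 + 0.30 × 41 = 80.9.
Difference: 66.08 − 80.9 = -14.82, i.e. -14.8 to one decimal place.
The high-quality type would prefer the pooling outcome.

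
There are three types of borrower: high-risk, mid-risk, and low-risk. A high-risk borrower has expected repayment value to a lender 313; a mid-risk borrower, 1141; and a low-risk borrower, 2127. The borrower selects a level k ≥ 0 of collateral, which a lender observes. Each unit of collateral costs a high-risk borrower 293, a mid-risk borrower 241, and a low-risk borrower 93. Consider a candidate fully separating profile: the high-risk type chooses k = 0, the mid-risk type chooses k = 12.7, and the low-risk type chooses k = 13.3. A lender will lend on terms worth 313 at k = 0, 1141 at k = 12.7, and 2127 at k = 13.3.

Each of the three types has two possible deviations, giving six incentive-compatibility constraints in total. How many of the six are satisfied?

Low-risk (own payoff 2127 − 93×13.3 = 890.1): to k=0 gives 313 → no gain ✓; to k=12.7 gives 1141 − 93×12.7 = -40.1 → no gain ✓.
High-risk (own payoff 313): to k=12.7 gives 1141 − 293×12.7 = -2580.1 → no gain ✓; to k=13.3 gives 2127 − 293×13.3 = -1769.9 → no gain ✓.
Mid-risk (own payoff 1141 − 241×12.7 = -1919.7): to k=0 gives 313 → profitable ✗; to k=13.3 gives 2127 − 241×13.3 = -1078.3 → profitable ✗.
4 of the 6 constraints hold; not an equilibrium.

4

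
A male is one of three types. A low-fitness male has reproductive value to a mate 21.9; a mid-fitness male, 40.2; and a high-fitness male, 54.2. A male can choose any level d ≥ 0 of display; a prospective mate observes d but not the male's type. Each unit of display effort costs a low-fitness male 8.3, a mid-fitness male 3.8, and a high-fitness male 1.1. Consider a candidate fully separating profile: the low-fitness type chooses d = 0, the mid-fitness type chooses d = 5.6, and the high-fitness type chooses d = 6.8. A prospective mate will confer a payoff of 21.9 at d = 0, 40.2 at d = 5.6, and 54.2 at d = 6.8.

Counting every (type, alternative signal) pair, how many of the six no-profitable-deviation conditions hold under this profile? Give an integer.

4

High-fitness (own payoff 54.2 − 1.1×6.8 = 46.72): to d=0 gives 21.9 → no gain ✓; to d=5.6 gives 40.2 − 1.1×5.6 = 34.04 → no gain ✓.
Low-fitness (own payoff 21.9): to d=5.6 gives 40.2 − 8.3×5.6 = -6.28 → no gain ✓; to d=6.8 gives 54.2 − 8.3×6.8 = -2.24 → no gain ✓.
Mid-fitness (own payoff 40.2 − 3.8×5.6 = 18.92): to d=0 gives 21.9 → profitable ✗; to d=6.8 gives 54.2 − 3.8×6.8 = 28.36 → profitable ✗.
4 of the 6 constraints hold; not an equilibrium.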